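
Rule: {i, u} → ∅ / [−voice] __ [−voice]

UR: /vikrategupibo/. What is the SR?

No segment of /vikrategupibo/ meets the structural description of the rule, so the form surfaces unchanged.

vikrategupibo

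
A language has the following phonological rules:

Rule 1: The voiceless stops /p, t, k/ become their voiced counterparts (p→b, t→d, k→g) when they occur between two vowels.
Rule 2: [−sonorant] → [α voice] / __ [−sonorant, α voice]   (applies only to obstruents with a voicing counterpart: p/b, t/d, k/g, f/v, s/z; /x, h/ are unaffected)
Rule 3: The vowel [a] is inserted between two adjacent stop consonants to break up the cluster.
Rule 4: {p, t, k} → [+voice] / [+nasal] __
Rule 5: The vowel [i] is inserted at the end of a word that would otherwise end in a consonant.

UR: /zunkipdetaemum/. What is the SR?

Rule 1 (intervocalic voicing): /t/ is a voiceless stop between vowels /e/ and /a/, so it voices to [d]. /zunkipdetaemum/ → zunkipdedaemum.
Rule 2 (regressive voicing assimilation): /p/ precedes the voiced obstruent /d/, so it voices to [b] by assimilation. /zunkipdedaemum/ → zunkibdedaemum.
Rule 3 (stop-cluster a-epenthesis): /b/ and /d/ form a stop–stop cluster, so [a] is inserted between them. /zunkibdedaemum/ → zunkibadedaemum.
Rule 4 (post-nasal voicing): /k/ is a voiceless stop immediately after the nasal /n/, so it voices to [g]. /zunkibadedaemum/ → zungibadedaemum.
Rule 5 (final i-epenthesis): the form ends in the consonant /m/, so [i] is inserted word-finally. /zungibadedaemum/ → zungibadedaemumi.

zungibadedaemumi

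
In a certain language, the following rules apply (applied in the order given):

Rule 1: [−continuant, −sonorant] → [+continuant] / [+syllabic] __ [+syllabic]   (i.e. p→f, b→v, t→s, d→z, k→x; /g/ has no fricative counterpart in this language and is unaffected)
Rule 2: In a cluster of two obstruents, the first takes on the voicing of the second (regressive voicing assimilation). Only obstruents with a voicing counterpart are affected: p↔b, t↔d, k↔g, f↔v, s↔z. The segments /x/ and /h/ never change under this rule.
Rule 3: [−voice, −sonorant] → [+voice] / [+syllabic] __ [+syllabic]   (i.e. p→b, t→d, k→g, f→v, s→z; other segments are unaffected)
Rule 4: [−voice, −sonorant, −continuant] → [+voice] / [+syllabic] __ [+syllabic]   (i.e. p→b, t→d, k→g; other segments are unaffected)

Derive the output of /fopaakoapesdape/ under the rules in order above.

Rule 1 (intervocalic spirantization): /p/ is a stop between vowels /o/ and /a/, so it spirantizes to the fricative [f]. /k/ is a stop between vowels /a/ and /o/, so it spirantizes to the fricative [x]. /p/ is a stop between vowels /a/ and /e/, so it spirantizes to the fricative [f]. /p/ is a stop between vowels /a/ and /e/, so it spirantizes to the fricative [f]. /fopaakoapesdape/ → fofaaxoafesdafe.
Rule 2 (regressive voicing assimilation): /s/ precedes the voiced obstruent /d/, so it voices to [z] by assimilation. /fofaaxoafesdafe/ → fofaaxoafezdafe.
Rule 3 (intervocalic voicing): /f/ is a voiceless obstruent between vowels /o/ and /a/, so it voices to [v]. /f/ is a voiceless obstruent between vowels /a/ and /e/, so it voices to [v]. /f/ is a voiceless obstruent between vowels /a/ and /e/, so it voices to [v]. /fofaaxoafezdafe/ → fovaaxoavezdave.
Rule 4 (intervocalic voicing): no segment meets the environment; /fovaaxoavezdave/ is unchanged.

fovaaxoavezdave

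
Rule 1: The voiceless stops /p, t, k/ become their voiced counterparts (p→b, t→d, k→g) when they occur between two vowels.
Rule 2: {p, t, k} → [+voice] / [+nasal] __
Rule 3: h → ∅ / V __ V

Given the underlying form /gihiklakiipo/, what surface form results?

Rule 1 (intervocalic voicing): /k/ is a voiceless stop between vowels /a/ and /i/, so it voices to [g]. /p/ is a voiceless stop between vowels /i/ and /o/, so it voices to [b]. /gihiklakiipo/ → gihiklagiibo.
Rule 2 (post-nasal voicing): no segment meets the environment; /gihiklagiibo/ is unchanged.
Rule 3 (intervocalic h-deletion): /h/ occurs between vowels /i/ and /i/, so it deletes. /gihiklagiibo/ → giiklagiibo.

giiklagiibo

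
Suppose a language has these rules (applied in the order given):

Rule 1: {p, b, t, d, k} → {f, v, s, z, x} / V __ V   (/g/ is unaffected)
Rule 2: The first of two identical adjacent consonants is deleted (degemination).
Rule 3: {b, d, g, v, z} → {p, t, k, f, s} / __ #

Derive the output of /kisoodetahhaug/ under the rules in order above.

Rule 1 (intervocalic spirantization): /d/ is a stop between vowels /o/ and /e/, so it spirantizes to the fricative [z]. /t/ is a stop between vowels /e/ and /a/, so it spirantizes to the fricative [s]. /kisoodetahhaug/ → kisoozesahhaug.
Rule 2 (degemination): /hh/ is a geminate; the first /h/ deletes. /kisoozesahhaug/ → kisoozesahaug.
Rule 3 (final devoicing): /g/ is a voiced obstruent in word-final position, so it devoices to [k]. /kisoozesahaug/ → kisoozesahauk.

kisoozesahauk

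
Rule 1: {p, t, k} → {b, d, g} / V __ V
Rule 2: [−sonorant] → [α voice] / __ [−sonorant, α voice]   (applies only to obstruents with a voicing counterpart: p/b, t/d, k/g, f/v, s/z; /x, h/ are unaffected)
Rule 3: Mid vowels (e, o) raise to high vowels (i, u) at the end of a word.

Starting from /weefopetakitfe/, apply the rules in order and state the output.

Rule 1 (intervocalic voicing): /p/ is a voiceless stop between vowels /o/ and /e/, so it voices to [b]. /t/ is a voiceless stop between vowels /e/ and /a/, so it voices to [d]. /k/ is a voiceless stop between vowels /a/ and /i/, so it voices to [g]. /weefopetakitfe/ → weefobedagitfe.
Rule 2 (regressive voicing assimilation): no segment meets the environment; /weefobedagitfe/ is unchanged.
Rule 3 (final vowel raising): /e/ is a mid vowel in word-final position, so it raises to [i]. /weefobedagitfe/ → weefobedagitfi.

weefobedagitfi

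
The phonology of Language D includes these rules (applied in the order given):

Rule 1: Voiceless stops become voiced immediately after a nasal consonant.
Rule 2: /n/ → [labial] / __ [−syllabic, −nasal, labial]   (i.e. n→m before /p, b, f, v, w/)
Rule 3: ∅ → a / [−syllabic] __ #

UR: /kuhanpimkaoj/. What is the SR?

kuhambimgaoja

Rule 1 (post-nasal voicing): /p/ is a voiceless stop immediately after the nasal /n/, so it voices to [b]. /k/ is a voiceless stop immediately after the nasal /m/, so it voices to [g]. /kuhanpimkaoj/ → kuhanbimgaoj.
Rule 2 (nasal place assimilation): /n/ precedes the labial consonant /b/, so it assimilates in place to [m]. /kuhanbimgaoj/ → kuhambimgaoj.
Rule 3 (final a-epenthesis): the form ends in the consonant /j/, so [a] is inserted word-finally. /kuhambimgaoj/ → kuhambimgaoja.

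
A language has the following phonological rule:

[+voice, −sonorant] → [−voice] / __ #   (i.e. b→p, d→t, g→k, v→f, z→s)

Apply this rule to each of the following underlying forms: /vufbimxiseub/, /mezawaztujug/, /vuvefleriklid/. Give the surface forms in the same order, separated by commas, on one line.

/vufbimxiseub/: /b/ is a voiced obstruent in word-final position, so it devoices to [p]. → [vufbimxiseup].
/mezawaztujug/: /g/ is a voiced obstruent in word-final position, so it devoices to [k]. → [mezawaztujuk].
/vuvefleriklid/: /d/ is a voiced obstruent in word-final position, so it devoices to [t]. → [vuvefleriklit].

vufbimxiseup, mezawaztujuk, vuvefleriklit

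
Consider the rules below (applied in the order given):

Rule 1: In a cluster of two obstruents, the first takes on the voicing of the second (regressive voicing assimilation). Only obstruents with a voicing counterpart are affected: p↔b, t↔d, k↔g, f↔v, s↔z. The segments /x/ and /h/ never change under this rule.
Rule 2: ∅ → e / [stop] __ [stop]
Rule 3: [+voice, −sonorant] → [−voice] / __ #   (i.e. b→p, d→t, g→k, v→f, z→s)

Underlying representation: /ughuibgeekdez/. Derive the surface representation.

ukhuibegeegedes

Rule 1 (regressive voicing assimilation): /g/ precedes the voiceless obstruent /h/, so it devoices to [k] by assimilation. /k/ precedes the voiced obstruent /d/, so it voices to [g] by assimilation. /ughuibgeekdez/ → ukhuibgeegdez.
Rule 2 (stop-cluster e-epenthesis): /b/ and /g/ form a stop–stop cluster, so [e] is inserted between them. /g/ and /d/ form a stop–stop cluster, so [e] is inserted between them. /ukhuibgeegdez/ → ukhuibegeegedez.
Rule 3 (final devoicing): /z/ is a voiced obstruent in word-final position, so it devoices to [s]. /ukhuibegeegedez/ → ukhuibegeegedes.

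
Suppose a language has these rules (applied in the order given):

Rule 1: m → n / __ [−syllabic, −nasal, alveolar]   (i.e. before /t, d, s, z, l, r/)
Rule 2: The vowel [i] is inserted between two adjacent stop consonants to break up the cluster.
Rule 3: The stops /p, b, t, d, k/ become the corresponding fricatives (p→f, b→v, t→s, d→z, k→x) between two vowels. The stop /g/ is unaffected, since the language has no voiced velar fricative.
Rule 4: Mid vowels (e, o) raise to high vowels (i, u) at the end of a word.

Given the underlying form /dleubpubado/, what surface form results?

dleuvifuvazu

Rule 1 (nasal place assimilation): no segment meets the environment; /dleubpubado/ is unchanged.
Rule 2 (stop-cluster i-epenthesis): /b/ and /p/ form a stop–stop cluster, so [i] is inserted between them. /dleubpubado/ → dleubipubado.
Rule 3 (intervocalic spirantization): /b/ is a stop between vowels /u/ and /i/, so it spirantizes to the fricative [v]. /p/ is a stop between vowels /i/ and /u/, so it spirantizes to the fricative [f]. /b/ is a stop between vowels /u/ and /a/, so it spirantizes to the fricative [v]. /d/ is a stop between vowels /a/ and /o/, so it spirantizes to the fricative [z]. /dleubipubado/ → dleuvifuvazo.
Rule 4 (final vowel raising): /o/ is a mid vowel in word-final position, so it raises to [u]. /dleuvifuvazo/ → dleuvifuvazu.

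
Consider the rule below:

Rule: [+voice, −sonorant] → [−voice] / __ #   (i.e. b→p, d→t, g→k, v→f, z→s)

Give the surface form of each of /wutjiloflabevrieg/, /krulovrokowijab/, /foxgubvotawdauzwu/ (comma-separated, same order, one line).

/wutjiloflabevrieg/: /g/ is a voiced obstruent in word-final position, so it devoices to [k]. → [wutjiloflabevriek].
/krulovrokowijab/: /b/ is a voiced obstruent in word-final position, so it devoices to [p]. → [krulovrokowijap].
/foxgubvotawdauzwu/: the rule's environment is not met; surfaces unchanged as [foxgubvotawdauzwu].

wutjiloflabevriek, krulovrokowijap, foxgubvotawdauzwu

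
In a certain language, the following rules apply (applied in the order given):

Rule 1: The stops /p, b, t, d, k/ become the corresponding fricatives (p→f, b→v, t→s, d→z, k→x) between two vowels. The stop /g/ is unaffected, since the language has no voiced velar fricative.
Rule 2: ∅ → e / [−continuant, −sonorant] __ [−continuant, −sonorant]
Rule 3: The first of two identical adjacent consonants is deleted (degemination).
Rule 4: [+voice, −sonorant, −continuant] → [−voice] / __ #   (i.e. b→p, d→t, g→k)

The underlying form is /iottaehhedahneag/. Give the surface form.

iotetaehezahneak

Rule 1 (intervocalic spirantization): /d/ is a stop between vowels /e/ and /a/, so it spirantizes to the fricative [z]. /iottaehhedahneag/ → iottaehhezahneag.
Rule 2 (stop-cluster e-epenthesis): /t/ and /t/ form a stop–stop cluster, so [e] is inserted between them. /iottaehhezahneag/ → iotetaehhezahneag.
Rule 3 (degemination): /hh/ is a geminate; the first /h/ deletes. /iotetaehhezahneag/ → iotetaehezahneag.
Rule 4 (final devoicing): /g/ is a voiced stop in word-final position, so it devoices to [k]. /iotetaehezahneag/ → iotetaehezahneak.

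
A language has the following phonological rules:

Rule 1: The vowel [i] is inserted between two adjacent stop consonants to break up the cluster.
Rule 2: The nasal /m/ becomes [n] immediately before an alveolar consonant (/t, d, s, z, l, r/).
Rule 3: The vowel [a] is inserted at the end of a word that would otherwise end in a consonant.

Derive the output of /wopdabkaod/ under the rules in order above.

Rule 1 (stop-cluster i-epenthesis): /p/ and /d/ form a stop–stop cluster, so [i] is inserted between them. /b/ and /k/ form a stop–stop cluster, so [i] is inserted between them. /wopdabkaod/ → wopidabikaod.
Rule 2 (nasal place assimilation): no segment meets the environment; /wopidabikaod/ is unchanged.
Rule 3 (final a-epenthesis): the form ends in the consonant /d/, so [a] is inserted word-finally. /wopidabikaod/ → wopidabikaoda.

wopidabikaoda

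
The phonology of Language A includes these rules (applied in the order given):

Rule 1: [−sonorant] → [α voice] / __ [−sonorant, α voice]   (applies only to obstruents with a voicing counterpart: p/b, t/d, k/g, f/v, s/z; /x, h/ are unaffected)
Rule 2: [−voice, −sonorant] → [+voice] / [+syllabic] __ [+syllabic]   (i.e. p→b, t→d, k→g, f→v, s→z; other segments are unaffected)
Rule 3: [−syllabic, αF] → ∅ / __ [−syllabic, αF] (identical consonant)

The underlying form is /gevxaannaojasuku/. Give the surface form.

gefxaanaojazugu

Rule 1 (regressive voicing assimilation): /v/ precedes the voiceless obstruent /x/, so it devoices to [f] by assimilation. /gevxaannaojasuku/ → gefxaannaojasuku.
Rule 2 (intervocalic voicing): /s/ is a voiceless obstruent between vowels /a/ and /u/, so it voices to [z]. /k/ is a voiceless obstruent between vowels /u/ and /u/, so it voices to [g]. /gefxaannaojasuku/ → gefxaannaojazugu.
Rule 3 (degemination): /nn/ is a geminate; the first /n/ deletes. /gefxaannaojazugu/ → gefxaanaojazugu.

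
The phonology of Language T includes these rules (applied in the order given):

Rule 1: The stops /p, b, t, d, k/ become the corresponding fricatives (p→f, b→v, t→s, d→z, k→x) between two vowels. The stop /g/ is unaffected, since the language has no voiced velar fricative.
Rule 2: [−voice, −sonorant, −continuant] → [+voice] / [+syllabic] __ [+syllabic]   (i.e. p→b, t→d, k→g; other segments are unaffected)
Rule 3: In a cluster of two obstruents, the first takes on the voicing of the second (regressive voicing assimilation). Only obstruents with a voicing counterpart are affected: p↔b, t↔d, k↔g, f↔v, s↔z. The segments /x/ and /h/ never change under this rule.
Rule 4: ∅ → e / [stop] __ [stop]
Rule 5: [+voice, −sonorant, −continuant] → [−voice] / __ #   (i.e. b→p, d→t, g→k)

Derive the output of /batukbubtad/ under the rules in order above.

basugebupetat

Rule 1 (intervocalic spirantization): /t/ is a stop between vowels /a/ and /u/, so it spirantizes to the fricative [s]. /batukbubtad/ → basukbubtad.
Rule 2 (intervocalic voicing): no segment meets the environment; /basukbubtad/ is unchanged.
Rule 3 (regressive voicing assimilation): /k/ precedes the voiced obstruent /b/, so it voices to [g] by assimilation. /b/ precedes the voiceless obstruent /t/, so it devoices to [p] by assimilation. /basukbubtad/ → basugbuptad.
Rule 4 (stop-cluster e-epenthesis): /g/ and /b/ form a stop–stop cluster, so [e] is inserted between them. /p/ and /t/ form a stop–stop cluster, so [e] is inserted between them. /basugbuptad/ → basugebupetad.
Rule 5 (final devoicing): /d/ is a voiced stop in word-final position, so it devoices to [t]. /basugebupetad/ → basugebupetat.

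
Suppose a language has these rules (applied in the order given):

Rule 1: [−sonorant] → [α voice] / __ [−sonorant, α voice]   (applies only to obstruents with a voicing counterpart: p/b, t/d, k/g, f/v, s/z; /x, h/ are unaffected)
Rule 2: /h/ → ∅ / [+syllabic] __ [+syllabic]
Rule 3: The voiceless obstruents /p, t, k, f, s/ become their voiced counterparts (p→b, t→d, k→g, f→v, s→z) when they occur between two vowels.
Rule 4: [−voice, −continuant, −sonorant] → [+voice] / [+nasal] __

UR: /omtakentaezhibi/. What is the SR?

omdagendaeshibi

Rule 1 (regressive voicing assimilation): /z/ precedes the voiceless obstruent /h/, so it devoices to [s] by assimilation. /omtakentaezhibi/ → omtakentaeshibi.
Rule 2 (intervocalic h-deletion): no segment meets the environment; /omtakentaeshibi/ is unchanged.
Rule 3 (intervocalic voicing): /k/ is a voiceless obstruent between vowels /a/ and /e/, so it voices to [g]. /omtakentaeshibi/ → omtagentaeshibi.
Rule 4 (post-nasal voicing): /t/ is a voiceless stop immediately after the nasal /m/, so it voices to [d]. /t/ is a voiceless stop immediately after the nasal /n/, so it voices to [d]. /omtagentaeshibi/ → omdagendaeshibi.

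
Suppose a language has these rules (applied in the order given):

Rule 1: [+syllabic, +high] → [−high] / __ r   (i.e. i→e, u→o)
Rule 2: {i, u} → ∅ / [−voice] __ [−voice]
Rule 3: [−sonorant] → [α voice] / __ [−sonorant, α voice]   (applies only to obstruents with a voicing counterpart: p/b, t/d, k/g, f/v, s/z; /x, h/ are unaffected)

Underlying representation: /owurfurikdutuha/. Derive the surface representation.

Rule 1 (pre-rhotic lowering): /u/ is a high vowel immediately before /r/, so it lowers to [o]. /u/ is a high vowel immediately before /r/, so it lowers to [o]. /owurfurikdutuha/ → oworforikdutuha.
Rule 2 (high vowel syncope): /u/ is a high vowel flanked by voiceless consonants /t/ and /h/, so it deletes. /oworforikdutuha/ → oworforikdutha.
Rule 3 (regressive voicing assimilation): /k/ precedes the voiced obstruent /d/, so it voices to [g] by assimilation. /oworforikdutha/ → oworforigdutha.

oworforigdutha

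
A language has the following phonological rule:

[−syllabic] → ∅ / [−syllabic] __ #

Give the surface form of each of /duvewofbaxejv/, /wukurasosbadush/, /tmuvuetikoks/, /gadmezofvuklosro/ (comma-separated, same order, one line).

/duvewofbaxejv/: /v/ is the second consonant of a word-final cluster /jv/, so it deletes. → [duvewofbaxej].
/wukurasosbadush/: /h/ is the second consonant of a word-final cluster /sh/, so it deletes. → [wukurasosbadus].
/tmuvuetikoks/: /s/ is the second consonant of a word-final cluster /ks/, so it deletes. → [tmuvuetikok].
/gadmezofvuklosro/: the rule's environment is not met; surfaces unchanged as [gadmezofvuklosro].

duvewofbaxej, wukurasosbadus, tmuvuetikok, gadmezofvuklosro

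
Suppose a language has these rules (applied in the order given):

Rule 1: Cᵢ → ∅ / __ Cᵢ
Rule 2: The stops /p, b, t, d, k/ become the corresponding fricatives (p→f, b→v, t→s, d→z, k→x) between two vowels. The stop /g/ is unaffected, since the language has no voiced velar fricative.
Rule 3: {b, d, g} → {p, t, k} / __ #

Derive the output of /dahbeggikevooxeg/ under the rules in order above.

Rule 1 (degemination): /gg/ is a geminate; the first /g/ deletes. /dahbeggikevooxeg/ → dahbegikevooxeg.
Rule 2 (intervocalic spirantization): /k/ is a stop between vowels /i/ and /e/, so it spirantizes to the fricative [x]. /dahbegikevooxeg/ → dahbegixevooxeg.
Rule 3 (final devoicing): /g/ is a voiced stop in word-final position, so it devoices to [k]. /dahbegixevooxeg/ → dahbegixevooxek.

dahbegixevooxek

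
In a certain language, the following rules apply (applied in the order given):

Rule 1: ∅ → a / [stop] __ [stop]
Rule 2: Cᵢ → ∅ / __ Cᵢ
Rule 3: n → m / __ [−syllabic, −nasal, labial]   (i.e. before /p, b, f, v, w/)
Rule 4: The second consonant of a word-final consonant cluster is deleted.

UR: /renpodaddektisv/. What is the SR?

rempodadadekatis

Rule 1 (stop-cluster a-epenthesis): /d/ and /d/ form a stop–stop cluster, so [a] is inserted between them. /k/ and /t/ form a stop–stop cluster, so [a] is inserted between them. /renpodaddektisv/ → renpodadadekatisv.
Rule 2 (degemination): no segment meets the environment; /renpodadadekatisv/ is unchanged.
Rule 3 (nasal place assimilation): /n/ precedes the labial consonant /p/, so it assimilates in place to [m]. /renpodadadekatisv/ → rempodadadekatisv.
Rule 4 (final cluster simplification): /v/ is the second consonant of a word-final cluster /sv/, so it deletes. /rempodadadekatisv/ → rempodadadekatis.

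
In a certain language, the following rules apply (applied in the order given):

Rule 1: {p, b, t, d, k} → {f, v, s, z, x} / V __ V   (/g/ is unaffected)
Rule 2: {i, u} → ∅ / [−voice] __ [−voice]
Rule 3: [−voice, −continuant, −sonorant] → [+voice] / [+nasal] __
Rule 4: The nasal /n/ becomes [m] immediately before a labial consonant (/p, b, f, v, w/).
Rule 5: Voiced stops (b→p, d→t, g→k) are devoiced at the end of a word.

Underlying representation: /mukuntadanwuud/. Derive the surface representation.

Rule 1 (intervocalic spirantization): /k/ is a stop between vowels /u/ and /u/, so it spirantizes to the fricative [x]. /d/ is a stop between vowels /a/ and /a/, so it spirantizes to the fricative [z]. /mukuntadanwuud/ → muxuntazanwuud.
Rule 2 (high vowel syncope): no segment meets the environment; /muxuntazanwuud/ is unchanged.
Rule 3 (post-nasal voicing): /t/ is a voiceless stop immediately after the nasal /n/, so it voices to [d]. /muxuntazanwuud/ → muxundazanwuud.
Rule 4 (nasal place assimilation): /n/ precedes the labial consonant /w/, so it assimilates in place to [m]. /muxundazanwuud/ → muxundazamwuud.
Rule 5 (final devoicing): /d/ is a voiced stop in word-final position, so it devoices to [t]. /muxundazamwuud/ → muxundazamwuut.

muxundazamwuut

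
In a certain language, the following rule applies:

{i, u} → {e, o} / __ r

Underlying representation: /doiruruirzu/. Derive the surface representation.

doeroruerzu

Scanning /doiruruirzu/: /i/ is a high vowel immediately before /r/, so it lowers to [e]; /u/ is a high vowel immediately before /r/, so it lowers to [o]; /u/ at position 7 is not in the conditioning environment; /i/ is a high vowel immediately before /r/, so it lowers to [e]; /u/ at position 11 is not in the conditioning environment.
Result: [doeroruerzu].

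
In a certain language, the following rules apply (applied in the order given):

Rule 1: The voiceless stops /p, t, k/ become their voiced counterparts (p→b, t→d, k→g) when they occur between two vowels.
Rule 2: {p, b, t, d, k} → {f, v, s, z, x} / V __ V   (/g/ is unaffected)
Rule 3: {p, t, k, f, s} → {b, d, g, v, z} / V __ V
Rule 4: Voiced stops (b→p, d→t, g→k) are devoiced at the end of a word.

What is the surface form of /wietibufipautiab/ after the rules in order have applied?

Rule 1 (intervocalic voicing): /t/ is a voiceless stop between vowels /e/ and /i/, so it voices to [d]. /p/ is a voiceless stop between vowels /i/ and /a/, so it voices to [b]. /t/ is a voiceless stop between vowels /u/ and /i/, so it voices to [d]. /wietibufipautiab/ → wiedibufibaudiab.
Rule 2 (intervocalic spirantization): /d/ is a stop between vowels /e/ and /i/, so it spirantizes to the fricative [z]. /b/ is a stop between vowels /i/ and /u/, so it spirantizes to the fricative [v]. /b/ is a stop between vowels /i/ and /a/, so it spirantizes to the fricative [v]. /d/ is a stop between vowels /u/ and /i/, so it spirantizes to the fricative [z]. /wiedibufibaudiab/ → wiezivufivauziab.
Rule 3 (intervocalic voicing): /f/ is a voiceless obstruent between vowels /u/ and /i/, so it voices to [v]. /wiezivufivauziab/ → wiezivuvivauziab.
Rule 4 (final devoicing): /b/ is a voiced stop in word-final position, so it devoices to [p]. /wiezivuvivauziab/ → wiezivuvivauziap.

wiezivuvivauziap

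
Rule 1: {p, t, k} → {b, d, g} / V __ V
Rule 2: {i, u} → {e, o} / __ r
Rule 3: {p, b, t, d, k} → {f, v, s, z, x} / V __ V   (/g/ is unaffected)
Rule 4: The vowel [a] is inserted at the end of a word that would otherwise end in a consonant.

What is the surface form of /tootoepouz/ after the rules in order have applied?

Rule 1 (intervocalic voicing): /t/ is a voiceless stop between vowels /o/ and /o/, so it voices to [d]. /p/ is a voiceless stop between vowels /e/ and /o/, so it voices to [b]. /tootoepouz/ → toodoebouz.
Rule 2 (pre-rhotic lowering): no segment meets the environment; /toodoebouz/ is unchanged.
Rule 3 (intervocalic spirantization): /d/ is a stop between vowels /o/ and /o/, so it spirantizes to the fricative [z]. /b/ is a stop between vowels /e/ and /o/, so it spirantizes to the fricative [v]. /toodoebouz/ → toozoevouz.
Rule 4 (final a-epenthesis): the form ends in the consonant /z/, so [a] is inserted word-finally. /toozoevouz/ → toozoevouza.

toozoevouza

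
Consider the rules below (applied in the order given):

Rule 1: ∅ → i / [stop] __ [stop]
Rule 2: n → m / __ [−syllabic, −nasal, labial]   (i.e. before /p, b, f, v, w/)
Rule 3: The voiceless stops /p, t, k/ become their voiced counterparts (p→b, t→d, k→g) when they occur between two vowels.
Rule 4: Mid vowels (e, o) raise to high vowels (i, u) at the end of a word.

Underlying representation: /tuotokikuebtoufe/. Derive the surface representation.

Rule 1 (stop-cluster i-epenthesis): /b/ and /t/ form a stop–stop cluster, so [i] is inserted between them. /tuotokikuebtoufe/ → tuotokikuebitoufe.
Rule 2 (nasal place assimilation): no segment meets the environment; /tuotokikuebitoufe/ is unchanged.
Rule 3 (intervocalic voicing): /t/ is a voiceless stop between vowels /o/ and /o/, so it voices to [d]. /k/ is a voiceless stop between vowels /o/ and /i/, so it voices to [g]. /k/ is a voiceless stop between vowels /i/ and /u/, so it voices to [g]. /t/ is a voiceless stop between vowels /i/ and /o/, so it voices to [d]. /tuotokikuebitoufe/ → tuodogiguebidoufe.
Rule 4 (final vowel raising): /e/ is a mid vowel in word-final position, so it raises to [i]. /tuodogiguebidoufe/ → tuodogiguebidoufi.

tuodogiguebidoufi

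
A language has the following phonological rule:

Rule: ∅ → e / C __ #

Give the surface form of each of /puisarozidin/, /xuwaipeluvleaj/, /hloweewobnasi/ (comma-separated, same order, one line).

/puisarozidin/: the form ends in the consonant /n/, so [e] is inserted word-finally. → [puisarozidine].
/xuwaipeluvleaj/: the form ends in the consonant /j/, so [e] is inserted word-finally. → [xuwaipeluvleaje].
/hloweewobnasi/: the rule's environment is not met; surfaces unchanged as [hloweewobnasi].

puisarozidine, xuwaipeluvleaje, hloweewobnasi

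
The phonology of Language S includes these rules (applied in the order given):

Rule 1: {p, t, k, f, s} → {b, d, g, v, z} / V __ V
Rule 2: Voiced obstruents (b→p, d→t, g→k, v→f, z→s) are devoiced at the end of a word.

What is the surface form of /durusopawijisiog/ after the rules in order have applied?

duruzobawijiziok

Rule 1 (intervocalic voicing): /s/ is a voiceless obstruent between vowels /u/ and /o/, so it voices to [z]. /p/ is a voiceless obstruent between vowels /o/ and /a/, so it voices to [b]. /s/ is a voiceless obstruent between vowels /i/ and /i/, so it voices to [z]. /durusopawijisiog/ → duruzobawijiziog.
Rule 2 (final devoicing): /g/ is a voiced obstruent in word-final position, so it devoices to [k]. /duruzobawijiziog/ → duruzobawijiziok.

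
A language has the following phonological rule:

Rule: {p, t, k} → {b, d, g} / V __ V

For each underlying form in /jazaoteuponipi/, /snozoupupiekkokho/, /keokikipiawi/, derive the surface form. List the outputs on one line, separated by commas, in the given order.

jazaodeubonibi, snozoububiekkokho, keogigibiawi

/jazaoteuponipi/: /t/ is a voiceless stop between vowels /o/ and /e/, so it voices to [d]. /p/ is a voiceless stop between vowels /u/ and /o/, so it voices to [b]. /p/ is a voiceless stop between vowels /i/ and /i/, so it voices to [b]. → [jazaodeubonibi].
/snozoupupiekkokho/: /p/ is a voiceless stop between vowels /u/ and /u/, so it voices to [b]. /p/ is a voiceless stop between vowels /u/ and /i/, so it voices to [b]. → [snozoububiekkokho].
/keokikipiawi/: /k/ is a voiceless stop between vowels /o/ and /i/, so it voices to [g]. /k/ is a voiceless stop between vowels /i/ and /i/, so it voices to [g]. /p/ is a voiceless stop between vowels /i/ and /i/, so it voices to [b]. → [keogigibiawi].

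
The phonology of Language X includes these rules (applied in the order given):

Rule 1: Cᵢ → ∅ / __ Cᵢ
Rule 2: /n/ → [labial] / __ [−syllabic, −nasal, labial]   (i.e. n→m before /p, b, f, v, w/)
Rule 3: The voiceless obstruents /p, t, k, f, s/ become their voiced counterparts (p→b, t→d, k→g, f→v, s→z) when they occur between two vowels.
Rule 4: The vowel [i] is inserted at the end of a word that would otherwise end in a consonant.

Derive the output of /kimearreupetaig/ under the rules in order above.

Rule 1 (degemination): /rr/ is a geminate; the first /r/ deletes. /kimearreupetaig/ → kimeareupetaig.
Rule 2 (nasal place assimilation): no segment meets the environment; /kimeareupetaig/ is unchanged.
Rule 3 (intervocalic voicing): /p/ is a voiceless obstruent between vowels /u/ and /e/, so it voices to [b]. /t/ is a voiceless obstruent between vowels /e/ and /a/, so it voices to [d]. /kimeareupetaig/ → kimeareubedaig.
Rule 4 (final i-epenthesis): the form ends in the consonant /g/, so [i] is inserted word-finally. /kimeareubedaig/ → kimeareubedaigi.

kimeareubedaigi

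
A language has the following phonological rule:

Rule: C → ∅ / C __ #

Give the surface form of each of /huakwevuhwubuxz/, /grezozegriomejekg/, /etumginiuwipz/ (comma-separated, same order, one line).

huakwevuhwubux, grezozegriomejek, etumginiuwip

/huakwevuhwubuxz/: /z/ is the second consonant of a word-final cluster /xz/, so it deletes. → [huakwevuhwubux].
/grezozegriomejekg/: /g/ is the second consonant of a word-final cluster /kg/, so it deletes. → [grezozegriomejek].
/etumginiuwipz/: /z/ is the second consonant of a word-final cluster /pz/, so it deletes. → [etumginiuwip].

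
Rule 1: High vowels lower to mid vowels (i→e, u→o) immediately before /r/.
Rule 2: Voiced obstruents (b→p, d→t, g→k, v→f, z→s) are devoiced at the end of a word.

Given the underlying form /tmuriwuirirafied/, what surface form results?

Rule 1 (pre-rhotic lowering): /u/ is a high vowel immediately before /r/, so it lowers to [o]. /i/ is a high vowel immediately before /r/, so it lowers to [e]. /i/ is a high vowel immediately before /r/, so it lowers to [e]. /tmuriwuirirafied/ → tmoriwuererafied.
Rule 2 (final devoicing): /d/ is a voiced obstruent in word-final position, so it devoices to [t]. /tmoriwuererafied/ → tmoriwuererafiet.

tmoriwuererafiet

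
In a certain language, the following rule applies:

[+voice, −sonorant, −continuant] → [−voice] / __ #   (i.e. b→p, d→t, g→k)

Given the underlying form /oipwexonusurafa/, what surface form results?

oipwexonusurafa

No segment of /oipwexonusurafa/ meets the structural description of the rule, so the form surfaces unchanged.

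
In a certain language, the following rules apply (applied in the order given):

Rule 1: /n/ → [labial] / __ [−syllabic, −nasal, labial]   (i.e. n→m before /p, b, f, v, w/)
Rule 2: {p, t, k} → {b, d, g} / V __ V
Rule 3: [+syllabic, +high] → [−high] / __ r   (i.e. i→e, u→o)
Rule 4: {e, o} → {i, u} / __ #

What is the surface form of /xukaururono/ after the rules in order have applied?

xugaororonu

Rule 1 (nasal place assimilation): no segment meets the environment; /xukaururono/ is unchanged.
Rule 2 (intervocalic voicing): /k/ is a voiceless stop between vowels /u/ and /a/, so it voices to [g]. /xukaururono/ → xugaururono.
Rule 3 (pre-rhotic lowering): /u/ is a high vowel immediately before /r/, so it lowers to [o]. /u/ is a high vowel immediately before /r/, so it lowers to [o]. /xugaururono/ → xugaororono.
Rule 4 (final vowel raising): /o/ is a mid vowel in word-final position, so it raises to [u]. /xugaororono/ → xugaororonu.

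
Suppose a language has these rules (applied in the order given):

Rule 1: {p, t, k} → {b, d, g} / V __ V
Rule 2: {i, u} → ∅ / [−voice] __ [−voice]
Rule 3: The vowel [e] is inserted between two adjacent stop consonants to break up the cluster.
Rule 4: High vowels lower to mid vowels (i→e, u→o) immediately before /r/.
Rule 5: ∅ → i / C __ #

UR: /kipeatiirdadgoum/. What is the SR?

kibeadierdadegoumi

Rule 1 (intervocalic voicing): /p/ is a voiceless stop between vowels /i/ and /e/, so it voices to [b]. /t/ is a voiceless stop between vowels /a/ and /i/, so it voices to [d]. /kipeatiirdadgoum/ → kibeadiirdadgoum.
Rule 2 (high vowel syncope): no segment meets the environment; /kibeadiirdadgoum/ is unchanged.
Rule 3 (stop-cluster e-epenthesis): /d/ and /g/ form a stop–stop cluster, so [e] is inserted between them. /kibeadiirdadgoum/ → kibeadiirdadegoum.
Rule 4 (pre-rhotic lowering): /i/ is a high vowel immediately before /r/, so it lowers to [e]. /kibeadiirdadegoum/ → kibeadierdadegoum.
Rule 5 (final i-epenthesis): the form ends in the consonant /m/, so [i] is inserted word-finally. /kibeadierdadegoum/ → kibeadierdadegoumi.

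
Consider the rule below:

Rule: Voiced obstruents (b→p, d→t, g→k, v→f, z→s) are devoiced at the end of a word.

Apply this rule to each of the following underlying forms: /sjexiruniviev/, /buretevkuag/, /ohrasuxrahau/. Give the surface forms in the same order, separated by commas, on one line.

sjexirunivief, buretevkuak, ohrasuxrahau

/sjexiruniviev/: /v/ is a voiced obstruent in word-final position, so it devoices to [f]. → [sjexirunivief].
/buretevkuag/: /g/ is a voiced obstruent in word-final position, so it devoices to [k]. → [buretevkuak].
/ohrasuxrahau/: the rule's environment is not met; surfaces unchanged as [ohrasuxrahau].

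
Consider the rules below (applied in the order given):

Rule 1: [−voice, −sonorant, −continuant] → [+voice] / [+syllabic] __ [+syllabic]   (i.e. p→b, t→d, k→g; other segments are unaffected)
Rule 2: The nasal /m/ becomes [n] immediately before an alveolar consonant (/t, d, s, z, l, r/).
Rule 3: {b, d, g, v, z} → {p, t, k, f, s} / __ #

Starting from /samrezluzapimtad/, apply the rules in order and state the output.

Rule 1 (intervocalic voicing): /p/ is a voiceless stop between vowels /a/ and /i/, so it voices to [b]. /samrezluzapimtad/ → samrezluzabimtad.
Rule 2 (nasal place assimilation): /m/ precedes the alveolar consonant /r/, so it assimilates in place to [n]. /m/ precedes the alveolar consonant /t/, so it assimilates in place to [n]. /samrezluzabimtad/ → sanrezluzabintad.
Rule 3 (final devoicing): /d/ is a voiced obstruent in word-final position, so it devoices to [t]. /sanrezluzabintad/ → sanrezluzabintat.

sanrezluzabintat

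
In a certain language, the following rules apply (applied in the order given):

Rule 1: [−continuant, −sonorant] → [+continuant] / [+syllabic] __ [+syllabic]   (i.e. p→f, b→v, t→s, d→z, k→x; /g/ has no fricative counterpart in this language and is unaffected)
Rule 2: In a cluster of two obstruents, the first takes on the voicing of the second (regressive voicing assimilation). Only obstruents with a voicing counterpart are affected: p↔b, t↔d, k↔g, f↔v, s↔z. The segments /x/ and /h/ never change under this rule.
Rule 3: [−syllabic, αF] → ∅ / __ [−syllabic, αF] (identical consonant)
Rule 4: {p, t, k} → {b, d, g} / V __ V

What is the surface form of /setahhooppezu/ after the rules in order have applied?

Rule 1 (intervocalic spirantization): /t/ is a stop between vowels /e/ and /a/, so it spirantizes to the fricative [s]. /setahhooppezu/ → sesahhooppezu.
Rule 2 (regressive voicing assimilation): no segment meets the environment; /sesahhooppezu/ is unchanged.
Rule 3 (degemination): /hh/ is a geminate; the first /h/ deletes. /pp/ is a geminate; the first /p/ deletes. /sesahhooppezu/ → sesahoopezu.
Rule 4 (intervocalic voicing): /p/ is a voiceless stop between vowels /o/ and /e/, so it voices to [b]. /sesahoopezu/ → sesahoobezu.

sesahoobezu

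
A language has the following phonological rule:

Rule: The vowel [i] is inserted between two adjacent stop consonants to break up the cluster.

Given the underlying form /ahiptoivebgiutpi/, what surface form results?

/p/ and /t/ form a stop–stop cluster, so [i] is inserted between them.
/b/ and /g/ form a stop–stop cluster, so [i] is inserted between them.
/t/ and /p/ form a stop–stop cluster, so [i] is inserted between them.
Surface form: [ahipitoivebigiutipi].

ahipitoivebigiutipi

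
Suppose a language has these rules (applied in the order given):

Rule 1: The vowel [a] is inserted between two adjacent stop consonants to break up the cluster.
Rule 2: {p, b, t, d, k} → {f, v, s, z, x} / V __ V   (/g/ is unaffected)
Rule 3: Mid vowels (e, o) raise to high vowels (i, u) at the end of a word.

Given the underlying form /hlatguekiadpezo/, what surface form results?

hlasaguexiazafezu

Rule 1 (stop-cluster a-epenthesis): /t/ and /g/ form a stop–stop cluster, so [a] is inserted between them. /d/ and /p/ form a stop–stop cluster, so [a] is inserted between them. /hlatguekiadpezo/ → hlataguekiadapezo.
Rule 2 (intervocalic spirantization): /t/ is a stop between vowels /a/ and /a/, so it spirantizes to the fricative [s]. /k/ is a stop between vowels /e/ and /i/, so it spirantizes to the fricative [x]. /d/ is a stop between vowels /a/ and /a/, so it spirantizes to the fricative [z]. /p/ is a stop between vowels /a/ and /e/, so it spirantizes to the fricative [f]. /hlataguekiadapezo/ → hlasaguexiazafezo.
Rule 3 (final vowel raising): /o/ is a mid vowel in word-final position, so it raises to [u]. /hlasaguexiazafezo/ → hlasaguexiazafezu.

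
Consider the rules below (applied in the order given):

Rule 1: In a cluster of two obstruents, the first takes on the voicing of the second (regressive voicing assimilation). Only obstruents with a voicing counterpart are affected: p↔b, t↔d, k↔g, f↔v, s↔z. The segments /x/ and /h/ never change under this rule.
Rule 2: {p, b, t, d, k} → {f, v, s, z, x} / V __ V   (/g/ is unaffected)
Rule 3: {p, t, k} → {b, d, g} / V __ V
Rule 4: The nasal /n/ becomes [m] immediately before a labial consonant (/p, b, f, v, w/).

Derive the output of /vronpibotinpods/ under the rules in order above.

vrompivosimpots

Rule 1 (regressive voicing assimilation): /d/ precedes the voiceless obstruent /s/, so it devoices to [t] by assimilation. /vronpibotinpods/ → vronpibotinpots.
Rule 2 (intervocalic spirantization): /b/ is a stop between vowels /i/ and /o/, so it spirantizes to the fricative [v]. /t/ is a stop between vowels /o/ and /i/, so it spirantizes to the fricative [s]. /vronpibotinpots/ → vronpivosinpots.
Rule 3 (intervocalic voicing): no segment meets the environment; /vronpivosinpots/ is unchanged.
Rule 4 (nasal place assimilation): /n/ precedes the labial consonant /p/, so it assimilates in place to [m]. /n/ precedes the labial consonant /p/, so it assimilates in place to [m]. /vronpivosinpots/ → vrompivosimpots.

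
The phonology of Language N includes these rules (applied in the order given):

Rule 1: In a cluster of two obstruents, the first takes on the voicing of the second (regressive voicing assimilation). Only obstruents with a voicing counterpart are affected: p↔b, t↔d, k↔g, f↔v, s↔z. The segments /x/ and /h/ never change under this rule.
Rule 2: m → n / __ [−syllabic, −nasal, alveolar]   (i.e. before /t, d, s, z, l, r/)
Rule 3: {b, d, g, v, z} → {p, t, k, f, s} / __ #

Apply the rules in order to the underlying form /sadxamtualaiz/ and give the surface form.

Rule 1 (regressive voicing assimilation): /d/ precedes the voiceless obstruent /x/, so it devoices to [t] by assimilation. /sadxamtualaiz/ → satxamtualaiz.
Rule 2 (nasal place assimilation): /m/ precedes the alveolar consonant /t/, so it assimilates in place to [n]. /satxamtualaiz/ → satxantualaiz.
Rule 3 (final devoicing): /z/ is a voiced obstruent in word-final position, so it devoices to [s]. /satxantualaiz/ → satxantualais.

satxantualais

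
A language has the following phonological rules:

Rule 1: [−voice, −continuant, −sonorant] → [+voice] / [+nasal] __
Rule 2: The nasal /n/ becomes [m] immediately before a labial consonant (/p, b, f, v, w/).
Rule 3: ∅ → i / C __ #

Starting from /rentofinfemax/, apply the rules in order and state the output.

rendofimfemaxi

Rule 1 (post-nasal voicing): /t/ is a voiceless stop immediately after the nasal /n/, so it voices to [d]. /rentofinfemax/ → rendofinfemax.
Rule 2 (nasal place assimilation): /n/ precedes the labial consonant /f/, so it assimilates in place to [m]. /rendofinfemax/ → rendofimfemax.
Rule 3 (final i-epenthesis): the form ends in the consonant /x/, so [i] is inserted word-finally. /rendofimfemax/ → rendofimfemaxi.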